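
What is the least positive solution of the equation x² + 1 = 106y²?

We need x² = 106y² - 1. Try successive y:
y = 1: x² = 106·1² - 1 = 105, not a perfect square
y = 2: x² = 106·2² - 1 = 423, not a perfect square
y = 3: x² = 106·3² - 1 = 953, not a perfect square
...
y = 389: x² = 106·389² - 1 = 16040025 = 4005² ✓
Check: 4005² - 106·389² = 16040025 - 16040026 = -1 ✓

x = 4005, y = 389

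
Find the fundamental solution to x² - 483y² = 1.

We seek the smallest positive integers (x, y) with x² - 483y² = 1, i.e., x² = 483y² + 1.
Try successive y values:
y = 1: x² = 483·1² + 1 = 484, x = 22 ✓

Verify: 22² - 483·1² = 484 - 483 = 1 ✓

x = 22, y = 1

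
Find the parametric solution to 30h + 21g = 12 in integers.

Step 1: Compute gcd(30, 21) = 3.
Since 3 divides 12, solutions exist.

Step 2: Find a particular solution using extended Euclidean algorithm.
We get h₀ = -8, g₀ = 12.
Check: 30*-8 + 21*12 = 12 = 12 ✓

Step 3: Write the general solution.
h = -8 + (21/3)t = -8 + 7t
g = 12 - (30/3)t = 12 - 10t
for any integer t.

h = -8 + 7t, g = 12 - 10t for integer t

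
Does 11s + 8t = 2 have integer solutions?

Step 1: Compute gcd(11, 8).
gcd(11, 8) = 1

Step 2: Check divisibility.
Does 1 divide 2? 2 = 1 x 2, so yes.

By the theorem on linear Diophantine equations, 11s + 8t = 2 has integer solutions if and only if gcd(11, 8) divides 2. Since 1 | 2, solutions exist.

Yes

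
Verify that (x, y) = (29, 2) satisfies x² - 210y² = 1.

Compute x² = 29² = 841
Compute 210y² = 210·2² = 210·4 = 840
x² - 210y² = 841 - 840 = 1
Since this equals 1, (29, 2) is a solution.

Yes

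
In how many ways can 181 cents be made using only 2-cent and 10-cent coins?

We need non-negative integers (x, y) with 2x + 10y = 181.
For each x from 0 to 90, check if (181 - 2x) is a non-negative multiple of 10.
Solutions (x, y): none
Count: 0

0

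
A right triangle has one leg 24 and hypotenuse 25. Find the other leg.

a² = c² - b² = 625 - 576 = 49
a = 7

7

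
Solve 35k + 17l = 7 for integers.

Step 1: Check solvability.
gcd(35, 17) = 1
Since 1 divides 7, solutions exist.

Step 2: Apply extended Euclidean algorithm to find gcd.
We find integers such that 35*x0 + 17*y0 = 1

Step 3: Scale the particular solution.
Multiply by 7/1 = 7:
k = 7, l = -14

Step 4: Verify.
35*(7) + 17*(-14) = 7 = 7 ✓

k = 7, l = -14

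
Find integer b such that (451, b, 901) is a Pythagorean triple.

b² = c² - a² = 901² - 451² = 811801 - 203401 = 608400
b = sqrt(608400) = 780

780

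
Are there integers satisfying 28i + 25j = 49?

Step 1: Compute gcd(28, 25).
gcd(28, 25) = 1

Step 2: Check divisibility.
Does 1 divide 49? 49 = 1 x 49, so yes.

By the theorem on linear Diophantine equations, 28i + 25j = 49 has integer solutions if and only if gcd(28, 25) divides 49. Since 1 | 49, solutions exist.

Yes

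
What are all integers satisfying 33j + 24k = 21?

Step 1: Compute gcd(33, 24) = 3.
Since 3 divides 21, solutions exist.

Step 2: Find a particular solution using extended Euclidean algorithm.
We get j₀ = 21, k₀ = -28.
Check: 33*21 + 24*-28 = 21 = 21 ✓

Step 3: Write the general solution.
j = 21 + (24/3)t = 21 + 8t
k = -28 - (33/3)t = -28 - 11t
for any integer t.

j = 21 + 8t, k = -28 - 11t for integer t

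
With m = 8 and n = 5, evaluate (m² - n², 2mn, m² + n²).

a = m² - n² = 64 - 25 = 39
b = 2mn = 2·8·5 = 80
c = m² + n² = 64 + 25 = 89
Verify: 39² + 80² = 1521 + 6400 = 7921 = 89² ✓

(39, 80, 89)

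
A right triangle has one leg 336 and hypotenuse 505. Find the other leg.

a² = c² - b² = 255025 - 112896 = 142129
a = 377

377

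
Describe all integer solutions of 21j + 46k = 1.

Step 1: Compute gcd(21, 46) = 1.
Since 1 divides 1, solutions exist.

Step 2: Find a particular solution using extended Euclidean algorithm.
We get j₀ = 11, k₀ = -5.
Check: 21*11 + 46*-5 = 1 = 1 ✓

Step 3: Write the general solution.
j = 11 + (46/1)t = 11 + 46t
k = -5 - (21/1)t = -5 - 21t
for any integer t.

j = 11 + 46t, k = -5 - 21t for integer t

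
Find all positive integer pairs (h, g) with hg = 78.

The positive divisors of 78 are: 1, 2, 3, 6, 13, 26, 39, 78.
Each divisor d gives the pair (d, 78/d):
(1, 78), (2, 39), (3, 26), (6, 13), (13, 6), (26, 3), (39, 2), (78, 1)

(1, 78), (2, 39), (3, 26), (6, 13), (13, 6), (26, 3), (39, 2), (78, 1)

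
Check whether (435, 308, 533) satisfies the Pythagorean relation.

Compute a² + b²:
435² + 308² = 189225 + 94864 = 284089
Compute c²:
533² = 284089
Since 284089 = 284089, it is a Pythagorean triple.

Yes, it is a Pythagorean triple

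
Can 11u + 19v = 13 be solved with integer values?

Step 1: Compute gcd(11, 19).
gcd(11, 19) = 1

Step 2: Check divisibility.
Does 1 divide 13? 13 = 1 x 13, so yes.

By the theorem on linear Diophantine equations, 11u + 19v = 13 has integer solutions if and only if gcd(11, 19) divides 13. Since 1 | 13, solutions exist.

Yes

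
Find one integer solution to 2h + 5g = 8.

Step 1: Check solvability.
gcd(2, 5) = 1
Since 1 divides 8, solutions exist.

Step 2: Apply extended Euclidean algorithm to find gcd.
We find integers such that 2*x0 + 5*y0 = 1

Step 3: Scale the particular solution.
Multiply by 8/1 = 8:
h = -16, g = 8

Step 4: Verify.
2*(-16) + 5*(8) = 8 = 8 ✓

h = -16, g = 8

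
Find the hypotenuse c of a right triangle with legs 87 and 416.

c² = a² + b² = 87² + 416² = 7569 + 173056 = 180625
c = 425

425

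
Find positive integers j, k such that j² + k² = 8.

Search for j with 8 - j² a perfect square.
j = 2: 8 - 2² = 8 - 4 = 4 = 2² ✓
So j = 2, k = 2.

j = 2, k = 2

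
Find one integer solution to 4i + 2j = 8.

Step 1: Check solvability.
gcd(4, 2) = 2
Since 2 divides 8, solutions exist.

Step 2: Apply extended Euclidean algorithm to find gcd.
We find integers such that 4*x0 + 2*y0 = 2

Step 3: Scale the particular solution.
Multiply by 8/2 = 4:
i = 0, j = 4

Step 4: Verify.
4*(0) + 2*(4) = 8 = 8 ✓

i = 0, j = 4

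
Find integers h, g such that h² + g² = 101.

We need to find integers h, g > 0 such that h² + g² = 101.
Trying h = 1: g² = 101 - 1² = 101 - 1 = 100
g = 10
Check: 1² + 10² = 1 + 100 = 101 ✓

101 = 1² + 10²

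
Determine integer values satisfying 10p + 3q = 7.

Step 1: Check solvability.
gcd(10, 3) = 1
Since 1 divides 7, solutions exist.

Step 2: Apply extended Euclidean algorithm to find gcd.
We find integers such that 10*x0 + 3*y0 = 1

Step 3: Scale the particular solution.
Multiply by 7/1 = 7:
p = 7, q = -21

Step 4: Verify.
10*(7) + 3*(-21) = 7 = 7 ✓

p = 7, q = -21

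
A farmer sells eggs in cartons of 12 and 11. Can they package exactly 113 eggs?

We need non-negative a, b with 12a + 11b = 113.
gcd(12, 11) = 1 divides 113.
Try a = 3: 11b = 113 - 36 = 77, so b = 7.
One way: 3 cartons of 12 and 7 cartons of 11.

Yes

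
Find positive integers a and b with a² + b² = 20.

We need to find integers a, b > 0 such that a² + b² = 20.
Trying a = 2: b² = 20 - 2² = 20 - 4 = 16
b = 4
Check: 2² + 4² = 4 + 16 = 20 ✓

20 = 2² + 4²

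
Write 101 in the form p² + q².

We need to find integers p, q > 0 such that p² + q² = 101.
Trying p = 1: q² = 101 - 1² = 101 - 1 = 100
q = 10
Check: 1² + 10² = 1 + 100 = 101 ✓

101 = 1² + 10²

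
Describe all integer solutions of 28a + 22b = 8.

Step 1: Compute gcd(28, 22) = 2.
Since 2 divides 8, solutions exist.

Step 2: Find a particular solution using extended Euclidean algorithm.
We get a₀ = 16, b₀ = -20.
Check: 28*16 + 22*-20 = 8 = 8 ✓

Step 3: Write the general solution.
a = 16 + (22/2)t = 16 + 11t
b = -20 - (28/2)t = -20 - 14t
for any integer t.

a = 16 + 11t, b = -20 - 14t for integer t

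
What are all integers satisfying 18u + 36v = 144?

Step 1: Compute gcd(18, 36) = 18.
Since 18 divides 144, solutions exist.

Step 2: Find a particular solution using extended Euclidean algorithm.
We get u₀ = 8, v₀ = 0.
Check: 18*8 + 36*0 = 144 = 144 ✓

Step 3: Write the general solution.
u = 8 + (36/18)t = 8 + 2t
v = 0 - (18/18)t = 0 - 1t
for any integer t.

u = 8 + 2t, v = 0 - 1t for integer t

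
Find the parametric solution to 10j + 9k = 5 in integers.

Step 1: Compute gcd(10, 9) = 1.
Since 1 divides 5, solutions exist.

Step 2: Find a particular solution using extended Euclidean algorithm.
We get j₀ = 5, k₀ = -5.
Check: 10*5 + 9*-5 = 5 = 5 ✓

Step 3: Write the general solution.
j = 5 + (9/1)t = 5 + 9t
k = -5 - (10/1)t = -5 - 10t
for any integer t.

j = 5 + 9t, k = -5 - 10t for integer t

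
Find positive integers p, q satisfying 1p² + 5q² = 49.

Try small values of p and check whether (49 - 1p²)/5 is a perfect square.
p = 2: 1·2² = 4, so 5q² = 49 - 4 = 45, giving q² = 9, q = 3.
Check: 1·2² + 5·3² = 4 + 45 = 49 ✓

p = 2, q = 3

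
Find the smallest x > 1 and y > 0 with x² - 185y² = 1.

We seek the smallest positive integers (x, y) with x² - 185y² = 1, i.e., x² = 185y² + 1.
Try successive y values:
y = 1: x² = 185·1² + 1 = 186, not a perfect square
y = 2: x² = 185·2² + 1 = 741, not a perfect square
y = 3: x² = 185·3² + 1 = 1666, not a perfect square
... continuing the search (or via continued fractions) ...
y = 680: x² = 185·680² + 1 = 85544001, x = 9249 ✓

Verify: 9249² - 185·680² = 85544001 - 85544000 = 1 ✓

x = 9249, y = 680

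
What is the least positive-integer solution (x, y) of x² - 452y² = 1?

We seek the smallest positive integers (x, y) with x² - 452y² = 1, i.e., x² = 452y² + 1.
Try successive y values:
y = 1: x² = 452·1² + 1 = 453, not a perfect square
y = 2: x² = 452·2² + 1 = 1809, not a perfect square
y = 3: x² = 452·3² + 1 = 4069, not a perfect square
... continuing the search (or via continued fractions) ...
y = 56648: x² = 452·56648² + 1 = 1450466148609, x = 1204353 ✓

Verify: 1204353² - 452·56648² = 1450466148609 - 1450466148608 = 1 ✓

x = 1204353, y = 56648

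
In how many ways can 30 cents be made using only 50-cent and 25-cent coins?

We need non-negative integers (x, y) with 50x + 25y = 30.
For each x from 0 to 0, check if (30 - 50x) is a non-negative multiple of 25.
Solutions (x, y): none
Count: 0

0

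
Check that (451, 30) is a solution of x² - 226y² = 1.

Compute x² = 451² = 203401
Compute 226y² = 226·30² = 226·900 = 203400
x² - 226y² = 203401 - 203400 = 1
Since this equals 1, (451, 30) is a solution.

Yes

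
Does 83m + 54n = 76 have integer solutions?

Step 1: Compute gcd(83, 54).
gcd(83, 54) = 1

Step 2: Check divisibility.
Does 1 divide 76? 76 = 1 x 76, so yes.

By the theorem on linear Diophantine equations, 83m + 54n = 76 has integer solutions if and only if gcd(83, 54) divides 76. Since 1 | 76, solutions exist.

Yes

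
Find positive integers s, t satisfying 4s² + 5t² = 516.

Try small values of s and check whether (516 - 4s²)/5 is a perfect square.
s = 2: 4·2² = 16, so 5t² = 516 - 16 = 500, giving t² = 100, t = 10.
Check: 4·2² + 5·10² = 16 + 500 = 516 ✓

s = 2, t = 10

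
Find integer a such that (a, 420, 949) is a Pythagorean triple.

a² = c² - b² = 949² - 420² = 900601 - 176400 = 724201
a = sqrt(724201) = 851

851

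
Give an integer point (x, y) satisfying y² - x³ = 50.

Try small integer x values and check whether x³ + 50 is a perfect square.
x = -1: x³ + 50 = -1³ + 50 = -1 + 50 = 49
Is 49 a perfect square? 7² = 49 ✓
So (x, y) = (-1, 7) is a solution.

x = -1, y = 7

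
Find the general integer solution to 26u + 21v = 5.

Step 1: Compute gcd(26, 21) = 1.
Since 1 divides 5, solutions exist.

Step 2: Find a particular solution using extended Euclidean algorithm.
We get u₀ = -20, v₀ = 25.
Check: 26*-20 + 21*25 = 5 = 5 ✓

Step 3: Write the general solution.
u = -20 + (21/1)t = -20 + 21t
v = 25 - (26/1)t = 25 - 26t
for any integer t.

u = -20 + 21t, v = 25 - 26t for integer t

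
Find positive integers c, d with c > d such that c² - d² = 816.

Factor: c² - d² = (c+d)(c-d) = 816.
We need two factors of 816 with the same parity.
Use c+d = 408 and c-d = 2 (product 408·2 = 816).
Adding: 2c = 410, so c = 205.
Subtracting: 2d = 406, so d = 203.
Check: 205² - 203² = 42025 - 41209 = 816 ✓

c = 205, d = 203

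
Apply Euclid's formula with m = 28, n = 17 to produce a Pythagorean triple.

a = m² - n² = 28² - 17² = 784 - 289 = 495
b = 2mn = 2·28·17 = 952
c = m² + n² = 784 + 289 = 1073
Verify: 495² + 952² = 245025 + 906304 = 1151329 = 1073² ✓

(495, 952, 1073)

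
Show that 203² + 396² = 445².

Compute a² + b²:
203² + 396² = 41209 + 156816 = 198025
Compute c²:
445² = 198025
Since 198025 = 198025, it is a Pythagorean triple.

Yes, it is a Pythagorean triple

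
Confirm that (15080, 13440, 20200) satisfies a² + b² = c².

Compute a² + b² = 15080² + 13440² = 227406400 + 180633600 = 408040000
Compute c² = 20200² = 408040000
Since 408040000 = 408040000, confirmed.

Yes, it is a Pythagorean triple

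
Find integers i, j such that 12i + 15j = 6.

Step 1: Check solvability.
gcd(12, 15) = 3
Since 3 divides 6, solutions exist.

Step 2: Apply extended Euclidean algorithm to find gcd.
We find integers such that 12*x0 + 15*y0 = 3

Step 3: Scale the particular solution.
Multiply by 6/3 = 2:
i = -2, j = 2

Step 4: Verify.
12*(-2) + 15*(2) = 6 = 6 ✓

i = -2, j = 2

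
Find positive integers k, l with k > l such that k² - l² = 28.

Factor: k² - l² = (k+l)(k-l) = 28.
We need two factors of 28 with the same parity.
Use k+l = 14 and k-l = 2 (product 14·2 = 28).
Adding: 2k = 16, so k = 8.
Subtracting: 2l = 12, so l = 6.
Check: 8² - 6² = 64 - 36 = 28 ✓

k = 8, l = 6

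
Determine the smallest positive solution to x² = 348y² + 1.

We seek the smallest positive integers (x, y) with x² - 348y² = 1, i.e., x² = 348y² + 1.
Try successive y values:
y = 1: x² = 348·1² + 1 = 349, not a perfect square
y = 2: x² = 348·2² + 1 = 1393, not a perfect square
y = 3: x² = 348·3² + 1 = 3133, not a perfect square
... continuing the search (or via continued fractions) ...
y = 84: x² = 348·84² + 1 = 2455489, x = 1567 ✓

Verify: 1567² - 348·84² = 2455489 - 2455488 = 1 ✓

x = 1567, y = 84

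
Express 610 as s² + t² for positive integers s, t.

We need to find integers s, t > 0 such that s² + t² = 610.
Trying s = 9: t² = 610 - 9² = 610 - 81 = 529
t = 23
Check: 9² + 23² = 81 + 529 = 610 ✓

610 = 9² + 23²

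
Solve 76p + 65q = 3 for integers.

Step 1: Check solvability.
gcd(76, 65) = 1
Since 1 divides 3, solutions exist.

Step 2: Apply extended Euclidean algorithm to find gcd.
We find integers such that 76*x0 + 65*y0 = 1

Step 3: Scale the particular solution.
Multiply by 3/1 = 3:
p = 18, q = -21

Step 4: Verify.
76*(18) + 65*(-21) = 3 = 3 ✓

p = 18, q = -21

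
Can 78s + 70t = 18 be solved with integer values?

Step 1: Compute gcd(78, 70).
gcd(78, 70) = 2

Step 2: Check divisibility.
Does 2 divide 18? 18 = 2 x 9, so yes.

By the theorem on linear Diophantine equations, 78s + 70t = 18 has integer solutions if and only if gcd(78, 70) divides 18. Since 2 | 18, solutions exist.

Yes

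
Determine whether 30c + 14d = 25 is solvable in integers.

Step 1: Compute gcd(30, 14).
gcd(30, 14) = 2

Step 2: Check divisibility.
Does 2 divide 25? 25 = 2 x 12 + 1, so no.

By the theorem on linear Diophantine equations, 30c + 14d = 25 has integer solutions if and only if gcd(30, 14) divides 25. Since 2 does not divide 25, no solutions exist.

No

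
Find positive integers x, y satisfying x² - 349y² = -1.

We need x² = 349y² - 1. Try successive y:
y = 1: x² = 349·1² - 1 = 348, not a perfect square
y = 2: x² = 349·2² - 1 = 1395, not a perfect square
y = 3: x² = 349·3² - 1 = 3140, not a perfect square
...
y = 493: x² = 349·493² - 1 = 84824100 = 9210² ✓
Check: 9210² - 349·493² = 84824100 - 84824101 = -1 ✓

x = 9210, y = 493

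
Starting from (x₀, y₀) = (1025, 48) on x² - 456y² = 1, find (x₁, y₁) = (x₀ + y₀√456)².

Solutions to x² - Dy² = 1 are generated by powers of (x₀ + y₀√D).
The next solution satisfies x₁ + y₁√456 = (x₀ + y₀√456)², giving:
x₁ = x₀² + 456y₀² = 1025² + 456·48² = 1050625 + 1050624 = 2101249
y₁ = 2x₀y₀ = 2·1025·48 = 98400

Verify: 2101249² - 456·98400² = 4415247360001 - 4415247360000 = 1 ✓

x = 2101249, y = 98400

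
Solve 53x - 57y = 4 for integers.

Step 1: Check solvability.
gcd(53, 57) = 1
Since 1 divides 4, solutions exist.

Step 2: Apply extended Euclidean algorithm to find gcd.
We find integers such that 53*x0 + 57*y0 = 1

Step 3: Scale the particular solution.
Multiply by 4/1 = 4:
x = 56, y = 52

Step 4: Verify.
53*(56) - 57*(52) = 4 = 4 ✓

x = 56, y = 52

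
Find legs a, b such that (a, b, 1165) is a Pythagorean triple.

We need a² + b² = 1165² = 1357225.
Trying: 517² + 1044² = 267289 + 1089936 = 1357225 ✓

(517, 1044, 1165)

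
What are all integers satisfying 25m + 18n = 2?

Step 1: Compute gcd(25, 18) = 1.
Since 1 divides 2, solutions exist.

Step 2: Find a particular solution using extended Euclidean algorithm.
We get m₀ = -10, n₀ = 14.
Check: 25*-10 + 18*14 = 2 = 2 ✓

Step 3: Write the general solution.
m = -10 + (18/1)t = -10 + 18t
n = 14 - (25/1)t = 14 - 25t
for any integer t.

m = -10 + 18t, n = 14 - 25t for integer t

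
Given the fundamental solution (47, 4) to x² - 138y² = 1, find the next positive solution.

Solutions to x² - Dy² = 1 are generated by powers of (x₀ + y₀√D).
The next solution satisfies x₁ + y₁√138 = (x₀ + y₀√138)², giving:
x₁ = x₀² + 138y₀² = 47² + 138·4² = 2209 + 2208 = 4417
y₁ = 2x₀y₀ = 2·47·4 = 376

Verify: 4417² - 138·376² = 19509889 - 19509888 = 1 ✓

x = 4417, y = 376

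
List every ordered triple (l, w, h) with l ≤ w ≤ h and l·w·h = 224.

Iterate l from 1 to ⌊224^(1/3)⌋. For each l dividing 224, iterate w ≥ l with w dividing 224/l, and set h = 224/(l·w).
Triples found (12): (1×1×224), (1×2×112), (1×4×56), (1×7×32), (1×8×28), (1×14×16), (2×2×56), (2×4×28), (2×7×16), (2×8×14), (4×4×14), (4×7×8)

(1×1×224), (1×2×112), (1×4×56), (1×7×32), (1×8×28), (1×14×16), (2×2×56), (2×4×28), (2×7×16), (2×8×14), (4×4×14), (4×7×8)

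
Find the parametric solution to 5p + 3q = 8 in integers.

Step 1: Compute gcd(5, 3) = 1.
Since 1 divides 8, solutions exist.

Step 2: Find a particular solution using extended Euclidean algorithm.
We get p₀ = -8, q₀ = 16.
Check: 5*-8 + 3*16 = 8 = 8 ✓

Step 3: Write the general solution.
p = -8 + (3/1)t = -8 + 3t
q = 16 - (5/1)t = 16 - 5t
for any integer t.

p = -8 + 3t, q = 16 - 5t for integer t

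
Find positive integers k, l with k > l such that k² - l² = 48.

Factor: k² - l² = (k+l)(k-l) = 48.
We need two factors of 48 with the same parity.
Use k+l = 24 and k-l = 2 (product 24·2 = 48).
Adding: 2k = 26, so k = 13.
Subtracting: 2l = 22, so l = 11.
Check: 13² - 11² = 169 - 121 = 48 ✓

k = 13, l = 11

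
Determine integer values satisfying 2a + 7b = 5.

Step 1: Check solvability.
gcd(2, 7) = 1
Since 1 divides 5, solutions exist.

Step 2: Apply extended Euclidean algorithm to find gcd.
We find integers such that 2*x0 + 7*y0 = 1

Step 3: Scale the particular solution.
Multiply by 5/1 = 5:
a = -15, b = 5

Step 4: Verify.
2*(-15) + 7*(5) = 5 = 5 ✓

a = -15, b = 5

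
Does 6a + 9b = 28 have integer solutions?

Step 1: Compute gcd(6, 9).
gcd(6, 9) = 3

Step 2: Check divisibility.
Does 3 divide 28? 28 = 3 x 9 + 1, so no.

By the theorem on linear Diophantine equations, 6a + 9b = 28 has integer solutions if and only if gcd(6, 9) divides 28. Since 3 does not divide 28, no solutions exist.

No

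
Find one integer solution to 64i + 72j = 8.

Step 1: Check solvability.
gcd(64, 72) = 8
Since 8 divides 8, solutions exist.

Step 2: Apply extended Euclidean algorithm to find gcd.
We find integers such that 64*x0 + 72*y0 = 8

Step 3: Scale the particular solution.
Multiply by 8/8 = 1:
i = -1, j = 1

Step 4: Verify.
64*(-1) + 72*(1) = 8 = 8 ✓

i = -1, j = 1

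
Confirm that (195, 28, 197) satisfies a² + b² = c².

Compute a² + b² = 195² + 28² = 38025 + 784 = 38809
Compute c² = 197² = 38809
Since 38809 = 38809, confirmed.

Yes, it is a Pythagorean triple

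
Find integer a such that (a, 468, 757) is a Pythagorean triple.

a² = c² - b² = 757² - 468² = 573049 - 219024 = 354025
a = sqrt(354025) = 595

595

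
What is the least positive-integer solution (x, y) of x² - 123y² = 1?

We seek the smallest positive integers (x, y) with x² - 123y² = 1, i.e., x² = 123y² + 1.
Try successive y values:
y = 1: x² = 123·1² + 1 = 124, not a perfect square
y = 2: x² = 123·2² + 1 = 493, not a perfect square
y = 3: x² = 123·3² + 1 = 1108, not a perfect square
... continuing the search (or via continued fractions) ...
y = 11: x² = 123·11² + 1 = 14884, x = 122 ✓

Verify: 122² - 123·11² = 14884 - 14883 = 1 ✓

x = 122, y = 11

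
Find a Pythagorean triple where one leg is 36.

We need the other leg and hypotenuse such that 36² + x² = c².
Take x = 77, c = 85: 36² + 77² = 1296 + 5929 = 7225 = 85² ✓
Triple: (77, 36, 85)

(77, 36, 85)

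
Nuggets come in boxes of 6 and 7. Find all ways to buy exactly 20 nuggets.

We need non-negative integers (x, y) with 6x + 7y = 20.
For each x in 0..3, check if 20 - 6x is a non-negative multiple of 7.
x = 1: 7y = 14, y = 2 ✓

(1 boxes of 6, 2 boxes of 7)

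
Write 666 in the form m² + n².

We need to find integers m, n > 0 such that m² + n² = 666.
Trying m = 15: n² = 666 - 15² = 666 - 225 = 441
n = 21
Check: 15² + 21² = 225 + 441 = 666 ✓

666 = 15² + 21²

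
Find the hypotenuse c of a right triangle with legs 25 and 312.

c² = a² + b² = 25² + 312² = 625 + 97344 = 97969
c = sqrt(97969) = 313

313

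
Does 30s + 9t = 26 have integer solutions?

Step 1: Compute gcd(30, 9).
gcd(30, 9) = 3

Step 2: Check divisibility.
Does 3 divide 26? 26 = 3 x 8 + 2, so no.

By the theorem on linear Diophantine equations, 30s + 9t = 26 has integer solutions if and only if gcd(30, 9) divides 26. Since 3 does not divide 26, no solutions exist.

No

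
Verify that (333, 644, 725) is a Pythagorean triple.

Compute a² + b² = 333² + 644² = 110889 + 414736 = 525625
Compute c² = 725² = 525625
Since 525625 = 525625, confirmed.

Yes, it is a Pythagorean triple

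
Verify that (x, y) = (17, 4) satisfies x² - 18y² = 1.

Compute x² = 17² = 289
Compute 18y² = 18·4² = 18·16 = 288
x² - 18y² = 289 - 288 = 1
Since this equals 1, (17, 4) is a solution.

Yes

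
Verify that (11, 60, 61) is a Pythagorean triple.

Compute a² + b²:
11² + 60² = 121 + 3600 = 3721
Compute c²:
61² = 3721
Since 3721 = 3721, it is a Pythagorean triple.

Yes, it is a Pythagorean triple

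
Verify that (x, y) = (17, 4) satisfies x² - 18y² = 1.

Compute x² = 17² = 289
Compute 18y² = 18·4² = 18·16 = 288
x² - 18y² = 289 - 288 = 1
Since this equals 1, (17, 4) is a solution.

Yes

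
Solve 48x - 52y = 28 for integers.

Step 1: Check solvability.
gcd(48, 52) = 4
Since 4 divides 28, solutions exist.

Step 2: Apply extended Euclidean algorithm to find gcd.
We find integers such that 48*x0 + 52*y0 = 4

Step 3: Scale the particular solution.
Multiply by 28/4 = 7:
x = -7, y = -7

Step 4: Verify.
48*(-7) - 52*(-7) = 28 = 28 ✓

x = -7, y = -7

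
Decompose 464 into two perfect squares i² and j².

We need to find integers i, j > 0 such that i² + j² = 464.
Trying i = 8: j² = 464 - 8² = 464 - 64 = 400
j = 20
Check: 8² + 20² = 64 + 400 = 464 ✓

464 = 8² + 20²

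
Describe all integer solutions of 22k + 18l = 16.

Step 1: Compute gcd(22, 18) = 2.
Since 2 divides 16, solutions exist.

Step 2: Find a particular solution using extended Euclidean algorithm.
We get k₀ = -32, l₀ = 40.
Check: 22*-32 + 18*40 = 16 = 16 ✓

Step 3: Write the general solution.
k = -32 + (18/2)t = -32 + 9t
l = 40 - (22/2)t = 40 - 11t
for any integer t.

k = -32 + 9t, l = 40 - 11t for integer t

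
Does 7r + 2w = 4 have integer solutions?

Step 1: Compute gcd(7, 2).
gcd(7, 2) = 1

Step 2: Check divisibility.
Does 1 divide 4? 4 = 1 x 4, so yes.

By the theorem on linear Diophantine equations, 7r + 2w = 4 has integer solutions if and only if gcd(7, 2) divides 4. Since 1 | 4, solutions exist.

Yes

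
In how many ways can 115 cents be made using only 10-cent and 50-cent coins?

We need non-negative integers (x, y) with 10x + 50y = 115.
For each x from 0 to 11, check if (115 - 10x) is a non-negative multiple of 50.
Solutions (x, y): none
Count: 0

0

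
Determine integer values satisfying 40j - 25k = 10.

Step 1: Check solvability.
gcd(40, 25) = 5
Since 5 divides 10, solutions exist.

Step 2: Apply extended Euclidean algorithm to find gcd.
We find integers such that 40*x0 + 25*y0 = 5

Step 3: Scale the particular solution.
Multiply by 10/5 = 2:
j = 4, k = 6

Step 4: Verify.
40*(4) - 25*(6) = 10 = 10 ✓

j = 4, k = 6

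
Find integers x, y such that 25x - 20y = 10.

Step 1: Check solvability.
gcd(25, 20) = 5
Since 5 divides 10, solutions exist.

Step 2: Apply extended Euclidean algorithm to find gcd.
We find integers such that 25*x0 + 20*y0 = 5

Step 3: Scale the particular solution.
Multiply by 10/5 = 2:
x = 2, y = 2

Step 4: Verify.
25*(2) - 20*(2) = 10 = 10 ✓

x = 2, y = 2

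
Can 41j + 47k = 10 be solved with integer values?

Step 1: Compute gcd(41, 47).
gcd(41, 47) = 1

Step 2: Check divisibility.
Does 1 divide 10? 10 = 1 x 10, so yes.

By the theorem on linear Diophantine equations, 41j + 47k = 10 has integer solutions if and only if gcd(41, 47) divides 10. Since 1 | 10, solutions exist.

Yes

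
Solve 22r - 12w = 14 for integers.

Step 1: Check solvability.
gcd(22, 12) = 2
Since 2 divides 14, solutions exist.

Step 2: Apply extended Euclidean algorithm to find gcd.
We find integers such that 22*x0 + 12*y0 = 2

Step 3: Scale the particular solution.
Multiply by 14/2 = 7:
r = -7, w = -14

Step 4: Verify.
22*(-7) - 12*(-14) = 14 = 14 ✓

r = -7, w = -14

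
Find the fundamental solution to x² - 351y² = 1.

We seek the smallest positive integers (x, y) with x² - 351y² = 1, i.e., x² = 351y² + 1.
Try successive y values:
y = 1: x² = 351·1² + 1 = 352, not a perfect square
y = 2: x² = 351·2² + 1 = 1405, not a perfect square
y = 3: x² = 351·3² + 1 = 3160, not a perfect square
... continuing the search (or via continued fractions) ...
y = 3332: x² = 351·3332² + 1 = 3896880625, x = 62425 ✓

Verify: 62425² - 351·3332² = 3896880625 - 3896880624 = 1 ✓

x = 62425, y = 3332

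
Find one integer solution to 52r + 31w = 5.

Step 1: Check solvability.
gcd(52, 31) = 1
Since 1 divides 5, solutions exist.

Step 2: Apply extended Euclidean algorithm to find gcd.
We find integers such that 52*x0 + 31*y0 = 1

Step 3: Scale the particular solution.
Multiply by 5/1 = 5:
r = 15, w = -25

Step 4: Verify.
52*(15) + 31*(-25) = 5 = 5 ✓

r = 15, w = -25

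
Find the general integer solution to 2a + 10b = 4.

Step 1: Compute gcd(2, 10) = 2.
Since 2 divides 4, solutions exist.

Step 2: Find a particular solution using extended Euclidean algorithm.
We get a₀ = 2, b₀ = 0.
Check: 2*2 + 10*0 = 4 = 4 ✓

Step 3: Write the general solution.
a = 2 + (10/2)t = 2 + 5t
b = 0 - (2/2)t = 0 - 1t
for any integer t.

a = 2 + 5t, b = 0 - 1t for integer t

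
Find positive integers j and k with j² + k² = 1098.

We need to find integers j, k > 0 such that j² + k² = 1098.
Trying j = 3: k² = 1098 - 3² = 1098 - 9 = 1089
k = 33
Check: 3² + 33² = 9 + 1089 = 1098 ✓

1098 = 3² + 33²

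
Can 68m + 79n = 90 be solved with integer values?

Step 1: Compute gcd(68, 79).
gcd(68, 79) = 1

Step 2: Check divisibility.
Does 1 divide 90? 90 = 1 x 90, so yes.

By the theorem on linear Diophantine equations, 68m + 79n = 90 has integer solutions if and only if gcd(68, 79) divides 90. Since 1 | 90, solutions exist.

Yes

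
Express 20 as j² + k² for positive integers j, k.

We need to find integers j, k > 0 such that j² + k² = 20.
Trying j = 2: k² = 20 - 2² = 20 - 4 = 16
k = 4
Check: 2² + 4² = 4 + 16 = 20 ✓

20 = 2² + 4²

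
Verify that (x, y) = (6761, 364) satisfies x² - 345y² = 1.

Compute x² = 6761² = 45711121
Compute 345y² = 345·364² = 345·132496 = 45711120
x² - 345y² = 45711121 - 45711120 = 1
Since this equals 1, (6761, 364) is a solution.

Yes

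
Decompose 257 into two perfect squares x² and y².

We need to find integers x, y > 0 such that x² + y² = 257.
Trying x = 1: y² = 257 - 1² = 257 - 1 = 256
y = 16
Check: 1² + 16² = 1 + 256 = 257 ✓

257 = 1² + 16²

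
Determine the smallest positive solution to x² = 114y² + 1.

We seek the smallest positive integers (x, y) with x² - 114y² = 1, i.e., x² = 114y² + 1.
Try successive y values:
y = 1: x² = 114·1² + 1 = 115, not a perfect square
y = 2: x² = 114·2² + 1 = 457, not a perfect square
y = 3: x² = 114·3² + 1 = 1027, not a perfect square
... continuing the search (or via continued fractions) ...
y = 96: x² = 114·96² + 1 = 1050625, x = 1025 ✓

Verify: 1025² - 114·96² = 1050625 - 1050624 = 1 ✓

x = 1025, y = 96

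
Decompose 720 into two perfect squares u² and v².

We need to find integers u, v > 0 such that u² + v² = 720.
Trying u = 12: v² = 720 - 12² = 720 - 144 = 576
v = 24
Check: 12² + 24² = 144 + 576 = 720 ✓

720 = 12² + 24²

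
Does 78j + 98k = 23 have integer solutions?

Step 1: Compute gcd(78, 98).
gcd(78, 98) = 2

Step 2: Check divisibility.
Does 2 divide 23? 23 = 2 x 11 + 1, so no.

By the theorem on linear Diophantine equations, 78j + 98k = 23 has integer solutions if and only if gcd(78, 98) divides 23. Since 2 does not divide 23, no solutions exist.

No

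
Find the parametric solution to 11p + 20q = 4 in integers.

Step 1: Compute gcd(11, 20) = 1.
Since 1 divides 4, solutions exist.

Step 2: Find a particular solution using extended Euclidean algorithm.
We get p₀ = -36, q₀ = 20.
Check: 11*-36 + 20*20 = 4 = 4 ✓

Step 3: Write the general solution.
p = -36 + (20/1)t = -36 + 20t
q = 20 - (11/1)t = 20 - 11t
for any integer t.

p = -36 + 20t, q = 20 - 11t for integer t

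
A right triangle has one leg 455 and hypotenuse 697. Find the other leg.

b² = c² - a² = 485809 - 207025 = 278784
b = 528

528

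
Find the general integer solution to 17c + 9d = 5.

Step 1: Compute gcd(17, 9) = 1.
Since 1 divides 5, solutions exist.

Step 2: Find a particular solution using extended Euclidean algorithm.
We get c₀ = -5, d₀ = 10.
Check: 17*-5 + 9*10 = 5 = 5 ✓

Step 3: Write the general solution.
c = -5 + (9/1)t = -5 + 9t
d = 10 - (17/1)t = 10 - 17t
for any integer t.

c = -5 + 9t, d = 10 - 17t for integer t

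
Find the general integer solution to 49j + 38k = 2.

Step 1: Compute gcd(49, 38) = 1.
Since 1 divides 2, solutions exist.

Step 2: Find a particular solution using extended Euclidean algorithm.
We get j₀ = 14, k₀ = -18.
Check: 49*14 + 38*-18 = 2 = 2 ✓

Step 3: Write the general solution.
j = 14 + (38/1)t = 14 + 38t
k = -18 - (49/1)t = -18 - 49t
for any integer t.

j = 14 + 38t, k = -18 - 49t for integer t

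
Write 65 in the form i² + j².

We need to find integers i, j > 0 such that i² + j² = 65.
Trying i = 1: j² = 65 - 1² = 65 - 1 = 64
j = 8
Check: 1² + 8² = 1 + 64 = 65 ✓

65 = 1² + 8²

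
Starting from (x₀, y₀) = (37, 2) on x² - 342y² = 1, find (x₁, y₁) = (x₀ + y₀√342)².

Solutions to x² - Dy² = 1 are generated by powers of (x₀ + y₀√D).
The next solution satisfies x₁ + y₁√342 = (x₀ + y₀√342)², giving:
x₁ = x₀² + 342y₀² = 37² + 342·2² = 1369 + 1368 = 2737
y₁ = 2x₀y₀ = 2·37·2 = 148

Verify: 2737² - 342·148² = 7491169 - 7491168 = 1 ✓

x = 2737, y = 148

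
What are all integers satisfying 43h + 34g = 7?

Step 1: Compute gcd(43, 34) = 1.
Since 1 divides 7, solutions exist.

Step 2: Find a particular solution using extended Euclidean algorithm.
We get h₀ = -105, g₀ = 133.
Check: 43*-105 + 34*133 = 7 = 7 ✓

Step 3: Write the general solution.
h = -105 + (34/1)t = -105 + 34t
g = 133 - (43/1)t = 133 - 43t
for any integer t.

h = -105 + 34t, g = 133 - 43t for integer t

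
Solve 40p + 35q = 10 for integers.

Step 1: Check solvability.
gcd(40, 35) = 5
Since 5 divides 10, solutions exist.

Step 2: Apply extended Euclidean algorithm to find gcd.
We find integers such that 40*x0 + 35*y0 = 5

Step 3: Scale the particular solution.
Multiply by 10/5 = 2:
p = 2, q = -2

Step 4: Verify.
40*(2) + 35*(-2) = 10 = 10 ✓

p = 2, q = -2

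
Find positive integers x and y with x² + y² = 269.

We need to find integers x, y > 0 such that x² + y² = 269.
Trying x = 10: y² = 269 - 10² = 269 - 100 = 169
y = 13
Check: 10² + 13² = 100 + 169 = 269 ✓

269 = 10² + 13²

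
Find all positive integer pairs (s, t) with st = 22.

The positive divisors of 22 are: 1, 2, 11, 22.
Each divisor d gives the pair (d, 22/d):
(1, 22), (2, 11), (11, 2), (22, 1)

(1, 22), (2, 11), (11, 2), (22, 1)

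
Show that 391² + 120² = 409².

Compute a² + b² = 391² + 120² = 152881 + 14400 = 167281
Compute c² = 409² = 167281
Since 167281 = 167281, confirmed.

Yes, it is a Pythagorean triple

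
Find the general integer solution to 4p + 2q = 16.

Step 1: Compute gcd(4, 2) = 2.
Since 2 divides 16, solutions exist.

Step 2: Find a particular solution using extended Euclidean algorithm.
We get p₀ = 0, q₀ = 8.
Check: 4*0 + 2*8 = 16 = 16 ✓

Step 3: Write the general solution.
p = 0 + (2/2)t = 0 + 1t
q = 8 - (4/2)t = 8 - 2t
for any integer t.

p = 0 + 1t, q = 8 - 2t for integer t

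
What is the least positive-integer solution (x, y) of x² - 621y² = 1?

We seek the smallest positive integers (x, y) with x² - 621y² = 1, i.e., x² = 621y² + 1.
Try successive y values:
y = 1: x² = 621·1² + 1 = 622, not a perfect square
y = 2: x² = 621·2² + 1 = 2485, not a perfect square
y = 3: x² = 621·3² + 1 = 5590, not a perfect square
... continuing the search (or via continued fractions) ...
y = 312: x² = 621·312² + 1 = 60450625, x = 7775 ✓

Verify: 7775² - 621·312² = 60450625 - 60450624 = 1 ✓

x = 7775, y = 312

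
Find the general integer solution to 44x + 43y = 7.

Step 1: Compute gcd(44, 43) = 1.
Since 1 divides 7, solutions exist.

Step 2: Find a particular solution using extended Euclidean algorithm.
We get x₀ = 7, y₀ = -7.
Check: 44*7 + 43*-7 = 7 = 7 ✓

Step 3: Write the general solution.
x = 7 + (43/1)t = 7 + 43t
y = -7 - (44/1)t = -7 - 44t
for any integer t.

x = 7 + 43t, y = -7 - 44t for integer t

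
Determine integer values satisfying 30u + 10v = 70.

Step 1: Check solvability.
gcd(30, 10) = 10
Since 10 divides 70, solutions exist.

Step 2: Apply extended Euclidean algorithm to find gcd.
We find integers such that 30*x0 + 10*y0 = 10

Step 3: Scale the particular solution.
Multiply by 70/10 = 7:
u = 0, v = 7

Step 4: Verify.
30*(0) + 10*(7) = 70 = 70 ✓

u = 0, v = 7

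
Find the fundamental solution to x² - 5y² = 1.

We seek the smallest positive integers (x, y) with x² - 5y² = 1, i.e., x² = 5y² + 1.
Try successive y values:
y = 1: x² = 5·1² + 1 = 6, not a perfect square
y = 2: x² = 5·2² + 1 = 21, not a perfect square
y = 3: x² = 5·3² + 1 = 46, not a perfect square
... continuing the search (or via continued fractions) ...
y = 4: x² = 5·4² + 1 = 81, x = 9 ✓

Verify: 9² - 5·4² = 81 - 80 = 1 ✓

x = 9, y = 4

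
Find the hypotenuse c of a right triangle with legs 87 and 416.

c² = a² + b² = 87² + 416² = 7569 + 173056 = 180625
c = sqrt(180625) = 425

425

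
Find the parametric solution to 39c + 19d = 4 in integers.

Step 1: Compute gcd(39, 19) = 1.
Since 1 divides 4, solutions exist.

Step 2: Find a particular solution using extended Euclidean algorithm.
We get c₀ = 4, d₀ = -8.
Check: 39*4 + 19*-8 = 4 = 4 ✓

Step 3: Write the general solution.
c = 4 + (19/1)t = 4 + 19t
d = -8 - (39/1)t = -8 - 39t
for any integer t.

c = 4 + 19t, d = -8 - 39t for integer t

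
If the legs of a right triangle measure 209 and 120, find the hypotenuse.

c² = a² + b² = 209² + 120² = 43681 + 14400 = 58081
c = 241

241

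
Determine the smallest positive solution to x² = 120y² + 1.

We seek the smallest positive integers (x, y) with x² - 120y² = 1, i.e., x² = 120y² + 1.
Try successive y values:
y = 1: x² = 120·1² + 1 = 121, x = 11 ✓

Verify: 11² - 120·1² = 121 - 120 = 1 ✓

x = 11, y = 1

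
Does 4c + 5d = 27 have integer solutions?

Step 1: Compute gcd(4, 5).
gcd(4, 5) = 1

Step 2: Check divisibility.
Does 1 divide 27? 27 = 1 x 27, so yes.

By the theorem on linear Diophantine equations, 4c + 5d = 27 has integer solutions if and only if gcd(4, 5) divides 27. Since 1 | 27, solutions exist.

Yes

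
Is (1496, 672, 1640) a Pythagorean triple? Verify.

Compute a² + b² = 1496² + 672² = 2238016 + 451584 = 2689600
Compute c² = 1640² = 2689600
Since 2689600 = 2689600, confirmed.

Yes, it is a Pythagorean triple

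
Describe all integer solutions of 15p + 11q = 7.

Step 1: Compute gcd(15, 11) = 1.
Since 1 divides 7, solutions exist.

Step 2: Find a particular solution using extended Euclidean algorithm.
We get p₀ = 21, q₀ = -28.
Check: 15*21 + 11*-28 = 7 = 7 ✓

Step 3: Write the general solution.
p = 21 + (11/1)t = 21 + 11t
q = -28 - (15/1)t = -28 - 15t
for any integer t.

p = 21 + 11t, q = -28 - 15t for integer t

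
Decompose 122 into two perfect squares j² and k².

We need to find integers j, k > 0 such that j² + k² = 122.
Trying j = 1: k² = 122 - 1² = 122 - 1 = 121
k = 11
Check: 1² + 11² = 1 + 121 = 122 ✓

122 = 1² + 11²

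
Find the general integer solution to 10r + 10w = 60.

Step 1: Compute gcd(10, 10) = 10.
Since 10 divides 60, solutions exist.

Step 2: Find a particular solution using extended Euclidean algorithm.
We get r₀ = 0, w₀ = 6.
Check: 10*0 + 10*6 = 60 = 60 ✓

Step 3: Write the general solution.
r = 0 + (10/10)t = 0 + 1t
w = 6 - (10/10)t = 6 - 1t
for any integer t.

r = 0 + 1t, w = 6 - 1t for integer t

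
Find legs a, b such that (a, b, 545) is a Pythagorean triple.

We need a² + b² = 545² = 297025.
Trying: 33² + 544² = 1089 + 295936 = 297025 ✓

(33, 544, 545)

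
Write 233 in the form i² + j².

We need to find integers i, j > 0 such that i² + j² = 233.
Trying i = 8: j² = 233 - 8² = 233 - 64 = 169
j = 13
Check: 8² + 13² = 64 + 169 = 233 ✓

233 = 8² + 13²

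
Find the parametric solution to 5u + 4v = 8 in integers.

Step 1: Compute gcd(5, 4) = 1.
Since 1 divides 8, solutions exist.

Step 2: Find a particular solution using extended Euclidean algorithm.
We get u₀ = 8, v₀ = -8.
Check: 5*8 + 4*-8 = 8 = 8 ✓

Step 3: Write the general solution.
u = 8 + (4/1)t = 8 + 4t
v = -8 - (5/1)t = -8 - 5t
for any integer t.

u = 8 + 4t, v = -8 - 5t for integer t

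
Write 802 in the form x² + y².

We need to find integers x, y > 0 such that x² + y² = 802.
Trying x = 19: y² = 802 - 19² = 802 - 361 = 441
y = 21
Check: 19² + 21² = 361 + 441 = 802 ✓

802 = 19² + 21²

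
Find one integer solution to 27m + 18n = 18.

Step 1: Check solvability.
gcd(27, 18) = 9
Since 9 divides 18, solutions exist.

Step 2: Apply extended Euclidean algorithm to find gcd.
We find integers such that 27*x0 + 18*y0 = 9

Step 3: Scale the particular solution.
Multiply by 18/9 = 2:
m = 2, n = -2

Step 4: Verify.
27*(2) + 18*(-2) = 18 = 18 ✓

m = 2, n = -2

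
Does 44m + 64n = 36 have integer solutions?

Step 1: Compute gcd(44, 64).
gcd(44, 64) = 4

Step 2: Check divisibility.
Does 4 divide 36? 36 = 4 x 9, so yes.

By the theorem on linear Diophantine equations, 44m + 64n = 36 has integer solutions if and only if gcd(44, 64) divides 36. Since 4 | 36, solutions exist.

Yes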